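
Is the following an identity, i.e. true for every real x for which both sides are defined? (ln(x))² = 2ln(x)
Claim: (ln(x))² = 2ln(x).
Test a specific point where both sides are defined: x = 4.
LHS = (ln(x))² ≈ 1.9218
RHS = 2ln(x) ≈ 2.7726
Since 1.9218 ≠ 2.7726, the equation fails at this point, so it cannot hold for every real x for which both sides are defined.
2ln(x) equals ln(x²), which is not the same as (ln x)².

Conclusion: No, this is NOT an identity.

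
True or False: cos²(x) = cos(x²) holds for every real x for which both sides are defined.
Claim: cos²(x) = cos(x²).
Test a specific point where both sides are defined: x = -π/2.
LHS = cos²(x) ≈ 0.0000
RHS = cos(x²) ≈ -0.7812
Since 0.0000 ≠ -0.7812, the equation fails at this point, so it cannot hold for every real x for which both sides are defined.
cos²(x) means (cos x)², squaring the output; cos(x²) squares the input. These are different functions.

Conclusion: False.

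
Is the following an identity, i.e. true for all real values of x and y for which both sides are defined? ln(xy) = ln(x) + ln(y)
Claim: ln(xy) = ln(x) + ln(y).
Reasoning: Both sides are simultaneously defined only when x, y > 0. Write x = e^p, y = e^q (p = ln x, q = ln y). Then xy = e^p · e^q = e^(p+q), so ln(xy) = p + q = ln(x) + ln(y).
So the two sides agree for all real values of x and y for which both sides are defined.

Conclusion: Yes, this is an identity.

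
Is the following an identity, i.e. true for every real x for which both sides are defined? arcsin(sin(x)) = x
No, this is NOT an identity.

Claim: arcsin(sin(x)) = x.
Test a specific point where both sides are defined: x = π.
LHS = arcsin(sin(x)) ≈ 0.0000
RHS = x ≈ 3.1416
Since 0.0000 ≠ 3.1416, the equation fails at this point, so it cannot hold for every real x for which both sides are defined.
arcsin only returns values in [-π/2, π/2], so arcsin(sin(x)) = x holds only for x in that interval, not for all real x.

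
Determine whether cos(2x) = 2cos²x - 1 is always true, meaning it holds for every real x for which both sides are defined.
Claim: cos(2x) = 2cos²x - 1.
Reasoning: cos(2x) = cos²x - sin²x. Replace sin²x by 1 - cos²x: cos²x - (1 - cos²x) = 2cos²x - 1.
So the two sides agree for every real x for which both sides are defined.

Conclusion: Yes, this is an identity.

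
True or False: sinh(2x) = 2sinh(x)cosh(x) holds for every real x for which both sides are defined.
Claim: sinh(2x) = 2sinh(x)cosh(x).
Reasoning: 2sinh(x)cosh(x) = 2 · (e^x - e^-x)/2 · (e^x + e^-x)/2 = (e^(2x) - e^(-2x))/2 = sinh(2x).
So the two sides agree for every real x for which both sides are defined.

Conclusion: True.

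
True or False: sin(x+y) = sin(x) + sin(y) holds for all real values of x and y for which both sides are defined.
False.

Claim: sin(x+y) = sin(x) + sin(y).
Test a specific point where both sides are defined: x = π/4, y = 2π/3.
LHS = sin(x+y) ≈ 0.2588
RHS = sin(x) + sin(y) ≈ 1.5731
Since 0.2588 ≠ 1.5731, the equation fails at this point, so it cannot hold for all real values of x and y for which both sides are defined.
The correct expansion is sin(x+y) = sin(x)cos(y) + cos(x)sin(y); sine is not additive.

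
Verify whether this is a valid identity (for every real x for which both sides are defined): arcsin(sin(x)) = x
Claim: arcsin(sin(x)) = x.
Test a specific point where both sides are defined: x = 3π/4.
LHS = arcsin(sin(x)) ≈ 0.7854
RHS = x ≈ 2.3562
Since 0.7854 ≠ 2.3562, the equation fails at this point, so it cannot hold for every real x for which both sides are defined.
arcsin only returns values in [-π/2, π/2], so arcsin(sin(x)) = x holds only for x in that interval, not for all real x.

Conclusion: No, this is NOT an identity.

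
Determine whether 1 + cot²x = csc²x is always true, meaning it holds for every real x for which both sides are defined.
Claim: 1 + cot²x = csc²x.
Reasoning: Start from sin²x + cos²x = 1 and divide every term by sin²x (allowed wherever cot x and csc x are defined): 1 + cot²x = 1/sin²x = csc²x.
So the two sides agree for every real x for which both sides are defined.

Conclusion: Yes, this is an identity.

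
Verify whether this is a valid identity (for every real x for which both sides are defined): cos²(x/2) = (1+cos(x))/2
Yes, this is an identity.

Claim: cos²(x/2) = (1+cos(x))/2.
Reasoning: Use cos(2θ) = 2cos²θ - 1 with θ = x/2: cos(x) = 2cos²(x/2) - 1. Solving for cos²(x/2) gives (1 + cos(x))/2.
So the two sides agree for every real x for which both sides are defined.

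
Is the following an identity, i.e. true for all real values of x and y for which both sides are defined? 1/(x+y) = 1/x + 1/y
Claim: 1/(x+y) = 1/x + 1/y.
Test a specific point where both sides are defined: x = -2, y = 3/2.
LHS = 1/(x+y) ≈ -2.0000
RHS = 1/x + 1/y ≈ 0.1667
Since -2.0000 ≠ 0.1667, the equation fails at this point, so it cannot hold for all real values of x and y for which both sides are defined.
1/x + 1/y = (x+y)/(xy), which is not 1/(x+y).

Conclusion: No, this is NOT an identity.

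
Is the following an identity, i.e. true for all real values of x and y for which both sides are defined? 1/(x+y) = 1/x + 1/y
Claim: 1/(x+y) = 1/x + 1/y.
Test a specific point where both sides are defined: x = -3, y = 1.
LHS = 1/(x+y) ≈ -0.5000
RHS = 1/x + 1/y ≈ 0.6667
Since -0.5000 ≠ 0.6667, the equation fails at this point, so it cannot hold for all real values of x and y for which both sides are defined.
1/x + 1/y = (x+y)/(xy), which is not 1/(x+y).

Conclusion: No, this is NOT an identity.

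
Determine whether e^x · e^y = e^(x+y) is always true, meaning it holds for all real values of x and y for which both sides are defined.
Yes, this is an identity.

Claim: e^x · e^y = e^(x+y).
Reasoning: This is the law of exponents for a common base: multiplying powers adds exponents. E.g. from the series, (Σ x^j/j!)(Σ y^k/k!) = Σ_m (Σ_{j+k=m} x^j y^k/(j!k!)) = Σ_m (x+y)^m/m! by the binomial theorem.
So the two sides agree for all real values of x and y for which both sides are defined.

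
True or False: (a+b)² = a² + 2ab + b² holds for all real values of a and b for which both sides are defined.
True.

Claim: (a+b)² = a² + 2ab + b².
Reasoning: Expand: (a+b)² = (a+b)(a+b) = a·a + a·b + b·a + b·b = a² + 2ab + b².
So the two sides agree for all real values of a and b for which both sides are defined.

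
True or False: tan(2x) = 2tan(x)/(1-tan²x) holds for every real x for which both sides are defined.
Claim: tan(2x) = 2tan(x)/(1-tan²x).
Reasoning: tan(2x) = sin(2x)/cos(2x) = 2sin(x)cos(x) / (cos²x - sin²x). Divide numerator and denominator by cos²x: 2tan(x) / (1 - tan²x).
So the two sides agree for every real x for which both sides are defined.

Conclusion: True.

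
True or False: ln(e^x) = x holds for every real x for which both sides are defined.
True.

Claim: ln(e^x) = x.
Reasoning: ln is the inverse of the exponential: ln(e^x) asks for the exponent p with e^p = e^x, and since e^p is one-to-one that exponent is p = x.
So the two sides agree for every real x for which both sides are defined.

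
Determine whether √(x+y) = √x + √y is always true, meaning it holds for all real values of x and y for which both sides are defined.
Claim: √(x+y) = √x + √y.
Test a specific point where both sides are defined: x = 1, y = 5.
LHS = √(x+y) ≈ 2.4495
RHS = √x + √y ≈ 3.2361
Since 2.4495 ≠ 3.2361, the equation fails at this point, so it cannot hold for all real values of x and y for which both sides are defined.
Squaring the right side gives x + 2√(xy) + y, not x + y.

Conclusion: No, this is NOT an identity.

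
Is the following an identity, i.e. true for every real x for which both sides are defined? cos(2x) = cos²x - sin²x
Yes, this is an identity.

Claim: cos(2x) = cos²x - sin²x.
Reasoning: Put y = x in the addition formula cos(x+y) = cos(x)cos(y) - sin(x)sin(y): cos(2x) = cos²x - sin²x.
So the two sides agree for every real x for which both sides are defined.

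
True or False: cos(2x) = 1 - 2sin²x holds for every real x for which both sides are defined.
True.

Claim: cos(2x) = 1 - 2sin²x.
Reasoning: cos(2x) = cos²x - sin²x. Replace cos²x by 1 - sin²x: (1 - sin²x) - sin²x = 1 - 2sin²x.
So the two sides agree for every real x for which both sides are defined.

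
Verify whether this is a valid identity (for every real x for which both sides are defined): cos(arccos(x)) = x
Yes, this is an identity.

Claim: cos(arccos(x)) = x.
Reasoning: For -1 ≤ x ≤ 1 (where arccos is defined), arccos(x) is by definition an angle whose cosine equals x. Taking the cosine of that angle returns x. (Note the other order, arccos(cos x) = x, is NOT an identity.)
So the two sides agree for every real x for which both sides are defined.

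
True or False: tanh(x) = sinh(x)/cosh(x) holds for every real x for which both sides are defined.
Claim: tanh(x) = sinh(x)/cosh(x).
Reasoning: tanh(x) is defined as sinh(x)/cosh(x) = (e^x - e^-x)/(e^x + e^-x); cosh(x) ≥ 1 is never zero, so this holds for every real x.
So the two sides agree for every real x for which both sides are defined.

Conclusion: True.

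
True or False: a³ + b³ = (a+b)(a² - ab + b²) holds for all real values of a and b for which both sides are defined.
True.

Claim: a³ + b³ = (a+b)(a² - ab + b²).
Reasoning: Expand the right side: (a+b)(a² - ab + b²) = a³ - a²b + ab² + a²b - ab² + b³ = a³ + b³ (the middle terms cancel in pairs).
So the two sides agree for all real values of a and b for which both sides are defined.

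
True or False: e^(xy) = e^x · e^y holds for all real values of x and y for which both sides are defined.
Claim: e^(xy) = e^x · e^y.
Test a specific point where both sides are defined: x = -3, y = 1/2.
LHS = e^(xy) ≈ 0.2231
RHS = e^x · e^y ≈ 0.0821
Since 0.2231 ≠ 0.0821, the equation fails at this point, so it cannot hold for all real values of x and y for which both sides are defined.
e^x · e^y = e^(x+y), not e^(xy).

Conclusion: False.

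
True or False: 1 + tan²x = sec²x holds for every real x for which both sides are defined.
Claim: 1 + tan²x = sec²x.
Reasoning: Start from sin²x + cos²x = 1 and divide every term by cos²x (allowed wherever tan x and sec x are defined): tan²x + 1 = 1/cos²x = sec²x.
So the two sides agree for every real x for which both sides are defined.

Conclusion: True.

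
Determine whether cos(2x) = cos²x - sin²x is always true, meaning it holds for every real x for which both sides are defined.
Claim: cos(2x) = cos²x - sin²x.
Reasoning: Put y = x in the addition formula cos(x+y) = cos(x)cos(y) - sin(x)sin(y): cos(2x) = cos²x - sin²x.
So the two sides agree for every real x for which both sides are defined.

Conclusion: Yes, this is an identity.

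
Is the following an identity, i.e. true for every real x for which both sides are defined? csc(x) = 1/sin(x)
Claim: csc(x) = 1/sin(x).
Reasoning: csc(x) is by definition the reciprocal of sin(x), wherever sin(x) ≠ 0.
So the two sides agree for every real x for which both sides are defined.

Conclusion: Yes, this is an identity.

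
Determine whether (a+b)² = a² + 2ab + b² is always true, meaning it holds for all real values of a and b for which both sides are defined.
Yes, this is an identity.

Claim: (a+b)² = a² + 2ab + b².
Reasoning: Expand: (a+b)² = (a+b)(a+b) = a·a + a·b + b·a + b·b = a² + 2ab + b².
So the two sides agree for all real values of a and b for which both sides are defined.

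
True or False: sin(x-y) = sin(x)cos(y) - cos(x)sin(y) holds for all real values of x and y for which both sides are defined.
Claim: sin(x-y) = sin(x)cos(y) - cos(x)sin(y).
Reasoning: Replace y by -y in sin(x+y) = sin(x)cos(y) + cos(x)sin(y) and use cos(-y) = cos(y), sin(-y) = -sin(y): sin(x-y) = sin(x)cos(y) - cos(x)sin(y).
So the two sides agree for all real values of x and y for which both sides are defined.

Conclusion: True.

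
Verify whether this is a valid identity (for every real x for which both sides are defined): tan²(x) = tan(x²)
No, this is NOT an identity.

Claim: tan²(x) = tan(x²).
Test a specific point where both sides are defined: x = π.
LHS = tan²(x) ≈ 0.0000
RHS = tan(x²) ≈ 0.4767
Since 0.0000 ≠ 0.4767, the equation fails at this point, so it cannot hold for every real x for which both sides are defined.
tan²(x) means (tan x)², squaring the output; tan(x²) squares the input. These are different functions.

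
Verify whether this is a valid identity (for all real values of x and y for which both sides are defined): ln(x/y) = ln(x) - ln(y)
Claim: ln(x/y) = ln(x) - ln(y).
Reasoning: Both sides are simultaneously defined only when x, y > 0. Write x = e^p, y = e^q. Then x/y = e^(p-q), so ln(x/y) = p - q = ln(x) - ln(y).
So the two sides agree for all real values of x and y for which both sides are defined.

Conclusion: Yes, this is an identity.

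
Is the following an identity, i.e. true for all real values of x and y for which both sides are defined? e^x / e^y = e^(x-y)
Claim: e^x / e^y = e^(x-y).
Reasoning: 1/e^y = e^(-y), so e^x / e^y = e^x · e^(-y) = e^(x + (-y)) = e^(x-y) by the product rule for exponents.
So the two sides agree for all real values of x and y for which both sides are defined.

Conclusion: Yes, this is an identity.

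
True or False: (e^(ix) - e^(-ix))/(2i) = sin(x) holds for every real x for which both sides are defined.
Claim: (e^(ix) - e^(-ix))/(2i) = sin(x).
Reasoning: By Euler's formula e^(ix) = cos(x) + i·sin(x) and e^(-ix) = cos(x) - i·sin(x). Subtracting cancels the cosine terms: e^(ix) - e^(-ix) = 2i·sin(x); divide by 2i.
So the two sides agree for every real x for which both sides are defined.

Conclusion: True.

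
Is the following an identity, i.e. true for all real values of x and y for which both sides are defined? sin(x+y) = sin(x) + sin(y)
No, this is NOT an identity.

Claim: sin(x+y) = sin(x) + sin(y).
Test a specific point where both sides are defined: x = -π/3, y = π/4.
LHS = sin(x+y) ≈ -0.2588
RHS = sin(x) + sin(y) ≈ -0.1589
Since -0.2588 ≠ -0.1589, the equation fails at this point, so it cannot hold for all real values of x and y for which both sides are defined.
The correct expansion is sin(x+y) = sin(x)cos(y) + cos(x)sin(y); sine is not additive.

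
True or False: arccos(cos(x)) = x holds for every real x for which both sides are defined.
Claim: arccos(cos(x)) = x.
Test a specific point where both sides are defined: x = -π/2.
LHS = arccos(cos(x)) ≈ 1.5708
RHS = x ≈ -1.5708
Since 1.5708 ≠ -1.5708, the equation fails at this point, so it cannot hold for every real x for which both sides are defined.
arccos only returns values in [0, π], so arccos(cos(x)) = x holds only for x in that interval, not for all real x.

Conclusion: False.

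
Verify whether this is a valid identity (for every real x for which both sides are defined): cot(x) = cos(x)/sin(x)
Yes, this is an identity.

Claim: cot(x) = cos(x)/sin(x).
Reasoning: cot(x) is defined as 1/tan(x) = 1/(sin(x)/cos(x)) = cos(x)/sin(x), wherever sin(x) ≠ 0.
So the two sides agree for every real x for which both sides are defined.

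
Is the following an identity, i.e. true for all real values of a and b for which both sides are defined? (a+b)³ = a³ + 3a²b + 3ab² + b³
Claim: (a+b)³ = a³ + 3a²b + 3ab² + b³.
Reasoning: (a+b)³ = (a+b)(a+b)² = (a+b)(a² + 2ab + b²) = a³ + 2a²b + ab² + a²b + 2ab² + b³ = a³ + 3a²b + 3ab² + b³.
So the two sides agree for all real values of a and b for which both sides are defined.

Conclusion: Yes, this is an identity.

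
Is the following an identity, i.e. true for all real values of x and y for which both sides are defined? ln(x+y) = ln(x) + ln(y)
No, this is NOT an identity.

Claim: ln(x+y) = ln(x) + ln(y).
Test a specific point where both sides are defined: x = 3, y = 3.
LHS = ln(x+y) ≈ 1.7918
RHS = ln(x) + ln(y) ≈ 2.1972
Since 1.7918 ≠ 2.1972, the equation fails at this point, so it cannot hold for all real values of x and y for which both sides are defined.
ln(x) + ln(y) = ln(xy), not ln(x+y).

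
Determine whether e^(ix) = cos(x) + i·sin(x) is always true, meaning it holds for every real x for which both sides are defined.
Yes, this is an identity.

Claim: e^(ix) = cos(x) + i·sin(x).
Reasoning: Euler's formula. Expand e^(ix) = Σ (ix)^k / k!. Since i² = -1, the even-k terms are Σ (-1)^m x^(2m)/(2m)! = cos(x) and the odd-k terms are i · Σ (-1)^m x^(2m+1)/(2m+1)! = i·sin(x).
So the two sides agree for every real x for which both sides are defined.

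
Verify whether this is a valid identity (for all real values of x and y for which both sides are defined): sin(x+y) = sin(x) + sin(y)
No, this is NOT an identity.

Claim: sin(x+y) = sin(x) + sin(y).
Test a specific point where both sides are defined: x = -π/2, y = π/3.
LHS = sin(x+y) ≈ -0.5000
RHS = sin(x) + sin(y) ≈ -0.1340
Since -0.5000 ≠ -0.1340, the equation fails at this point, so it cannot hold for all real values of x and y for which both sides are defined.
The correct expansion is sin(x+y) = sin(x)cos(y) + cos(x)sin(y); sine is not additive.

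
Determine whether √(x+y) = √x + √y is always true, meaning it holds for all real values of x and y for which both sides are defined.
Claim: √(x+y) = √x + √y.
Test a specific point where both sides are defined: x = 4, y = 3.
LHS = √(x+y) ≈ 2.6458
RHS = √x + √y ≈ 3.7321
Since 2.6458 ≠ 3.7321, the equation fails at this point, so it cannot hold for all real values of x and y for which both sides are defined.
Squaring the right side gives x + 2√(xy) + y, not x + y.

Conclusion: No, this is NOT an identity.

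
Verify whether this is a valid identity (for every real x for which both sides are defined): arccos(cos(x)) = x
No, this is NOT an identity.

Claim: arccos(cos(x)) = x.
Test a specific point where both sides are defined: x = -π/3.
LHS = arccos(cos(x)) ≈ 1.0472
RHS = x ≈ -1.0472
Since 1.0472 ≠ -1.0472, the equation fails at this point, so it cannot hold for every real x for which both sides are defined.
arccos only returns values in [0, π], so arccos(cos(x)) = x holds only for x in that interval, not for all real x.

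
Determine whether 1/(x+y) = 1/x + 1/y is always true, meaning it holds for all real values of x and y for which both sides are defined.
Claim: 1/(x+y) = 1/x + 1/y.
Test a specific point where both sides are defined: x = 3/2, y = -1.
LHS = 1/(x+y) ≈ 2.0000
RHS = 1/x + 1/y ≈ -0.3333
Since 2.0000 ≠ -0.3333, the equation fails at this point, so it cannot hold for all real values of x and y for which both sides are defined.
1/x + 1/y = (x+y)/(xy), which is not 1/(x+y).

Conclusion: No, this is NOT an identity.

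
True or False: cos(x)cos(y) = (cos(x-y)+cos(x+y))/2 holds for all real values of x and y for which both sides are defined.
Claim: cos(x)cos(y) = (cos(x-y)+cos(x+y))/2.
Reasoning: cos(x-y) = cos(x)cos(y) + sin(x)sin(y) and cos(x+y) = cos(x)cos(y) - sin(x)sin(y). Adding, cos(x-y) + cos(x+y) = 2cos(x)cos(y); divide by 2.
So the two sides agree for all real values of x and y for which both sides are defined.

Conclusion: True.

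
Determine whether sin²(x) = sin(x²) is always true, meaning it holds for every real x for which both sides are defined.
Claim: sin²(x) = sin(x²).
Test a specific point where both sides are defined: x = -π/6.
LHS = sin²(x) ≈ 0.2500
RHS = sin(x²) ≈ 0.2707
Since 0.2500 ≠ 0.2707, the equation fails at this point, so it cannot hold for every real x for which both sides are defined.
sin²(x) means (sin x)², squaring the output; sin(x²) squares the input. These are different functions.

Conclusion: No, this is NOT an identity.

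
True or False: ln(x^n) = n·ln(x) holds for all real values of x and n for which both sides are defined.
True.

Claim: ln(x^n) = n·ln(x).
Reasoning: The right side requires x > 0. For x > 0, x^n = (e^(ln x))^n = e^(n·ln x), so taking ln of both sides gives ln(x^n) = n·ln(x).
So the two sides agree for all real values of x and n for which both sides are defined.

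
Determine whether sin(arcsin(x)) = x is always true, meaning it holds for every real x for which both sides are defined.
Yes, this is an identity.

Claim: sin(arcsin(x)) = x.
Reasoning: For -1 ≤ x ≤ 1 (where arcsin is defined), arcsin(x) is by definition an angle whose sine equals x. Taking the sine of that angle returns x. (Note the other order, arcsin(sin x) = x, is NOT an identity.)
So the two sides agree for every real x for which both sides are defined.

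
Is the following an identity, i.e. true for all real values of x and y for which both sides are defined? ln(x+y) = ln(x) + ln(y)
Claim: ln(x+y) = ln(x) + ln(y).
Test a specific point where both sides are defined: x = 1, y = 5.
LHS = ln(x+y) ≈ 1.7918
RHS = ln(x) + ln(y) ≈ 1.6094
Since 1.7918 ≠ 1.6094, the equation fails at this point, so it cannot hold for all real values of x and y for which both sides are defined.
ln(x) + ln(y) = ln(xy), not ln(x+y).

Conclusion: No, this is NOT an identity.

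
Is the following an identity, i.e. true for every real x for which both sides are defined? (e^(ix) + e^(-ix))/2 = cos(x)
Yes, this is an identity.

Claim: (e^(ix) + e^(-ix))/2 = cos(x).
Reasoning: By Euler's formula e^(ix) = cos(x) + i·sin(x) and e^(-ix) = cos(x) - i·sin(x). Adding cancels the sine terms: e^(ix) + e^(-ix) = 2cos(x); divide by 2.
So the two sides agree for every real x for which both sides are defined.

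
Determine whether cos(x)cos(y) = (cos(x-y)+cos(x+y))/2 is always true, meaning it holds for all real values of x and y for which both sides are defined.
Yes, this is an identity.

Claim: cos(x)cos(y) = (cos(x-y)+cos(x+y))/2.
Reasoning: cos(x-y) = cos(x)cos(y) + sin(x)sin(y) and cos(x+y) = cos(x)cos(y) - sin(x)sin(y). Adding, cos(x-y) + cos(x+y) = 2cos(x)cos(y); divide by 2.
So the two sides agree for all real values of x and y for which both sides are defined.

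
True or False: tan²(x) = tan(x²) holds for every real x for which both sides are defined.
Claim: tan²(x) = tan(x²).
Test a specific point where both sides are defined: x = -π/6.
LHS = tan²(x) ≈ 0.3333
RHS = tan(x²) ≈ 0.2812
Since 0.3333 ≠ 0.2812, the equation fails at this point, so it cannot hold for every real x for which both sides are defined.
tan²(x) means (tan x)², squaring the output; tan(x²) squares the input. These are different functions.

Conclusion: False.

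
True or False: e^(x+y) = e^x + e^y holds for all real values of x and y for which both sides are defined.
False.

Claim: e^(x+y) = e^x + e^y.
Test a specific point where both sides are defined: x = 2, y = -1.
LHS = e^(x+y) ≈ 2.7183
RHS = e^x + e^y ≈ 7.7569
Since 2.7183 ≠ 7.7569, the equation fails at this point, so it cannot hold for all real values of x and y for which both sides are defined.
The correct rule is e^(x+y) = e^x · e^y (a product, not a sum).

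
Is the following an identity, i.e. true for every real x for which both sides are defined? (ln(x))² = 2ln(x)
No, this is NOT an identity.

Claim: (ln(x))² = 2ln(x).
Test a specific point where both sides are defined: x = 3/2.
LHS = (ln(x))² ≈ 0.1644
RHS = 2ln(x) ≈ 0.8109
Since 0.1644 ≠ 0.8109, the equation fails at this point, so it cannot hold for every real x for which both sides are defined.
2ln(x) equals ln(x²), which is not the same as (ln x)².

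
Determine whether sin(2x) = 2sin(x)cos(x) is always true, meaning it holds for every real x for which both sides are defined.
Claim: sin(2x) = 2sin(x)cos(x).
Reasoning: Put y = x in the addition formula sin(x+y) = sin(x)cos(y) + cos(x)sin(y): sin(2x) = sin(x)cos(x) + cos(x)sin(x) = 2sin(x)cos(x).
So the two sides agree for every real x for which both sides are defined.

Conclusion: Yes, this is an identity.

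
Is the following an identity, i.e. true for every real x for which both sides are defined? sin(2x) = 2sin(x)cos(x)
Claim: sin(2x) = 2sin(x)cos(x).
Reasoning: Put y = x in the addition formula sin(x+y) = sin(x)cos(y) + cos(x)sin(y): sin(2x) = sin(x)cos(x) + cos(x)sin(x) = 2sin(x)cos(x).
So the two sides agree for every real x for which both sides are defined.

Conclusion: Yes, this is an identity.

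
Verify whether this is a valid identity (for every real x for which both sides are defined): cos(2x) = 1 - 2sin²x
Claim: cos(2x) = 1 - 2sin²x.
Reasoning: cos(2x) = cos²x - sin²x. Replace cos²x by 1 - sin²x: (1 - sin²x) - sin²x = 1 - 2sin²x.
So the two sides agree for every real x for which both sides are defined.

Conclusion: Yes, this is an identity.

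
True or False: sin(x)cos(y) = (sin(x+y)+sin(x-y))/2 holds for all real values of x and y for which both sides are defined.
Claim: sin(x)cos(y) = (sin(x+y)+sin(x-y))/2.
Reasoning: sin(x+y) = sin(x)cos(y) + cos(x)sin(y) and sin(x-y) = sin(x)cos(y) - cos(x)sin(y). Adding, sin(x+y) + sin(x-y) = 2sin(x)cos(y); divide by 2.
So the two sides agree for all real values of x and y for which both sides are defined.

Conclusion: True.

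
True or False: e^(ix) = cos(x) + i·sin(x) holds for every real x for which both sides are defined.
True.

Claim: e^(ix) = cos(x) + i·sin(x).
Reasoning: Euler's formula. Expand e^(ix) = Σ (ix)^k / k!. Since i² = -1, the even-k terms are Σ (-1)^m x^(2m)/(2m)! = cos(x) and the odd-k terms are i · Σ (-1)^m x^(2m+1)/(2m+1)! = i·sin(x).
So the two sides agree for every real x for which both sides are defined.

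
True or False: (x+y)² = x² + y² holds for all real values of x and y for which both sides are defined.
False.

Claim: (x+y)² = x² + y².
Test a specific point where both sides are defined: x = -3, y = 5.
LHS = (x+y)² ≈ 4.0000
RHS = x² + y² ≈ 34.0000
Since 4.0000 ≠ 34.0000, the equation fails at this point, so it cannot hold for all real values of x and y for which both sides are defined.
The correct expansion is (x+y)² = x² + 2xy + y²; the cross term 2xy is missing.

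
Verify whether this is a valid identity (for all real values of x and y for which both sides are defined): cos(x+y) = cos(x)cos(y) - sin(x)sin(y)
Claim: cos(x+y) = cos(x)cos(y) - sin(x)sin(y).
Reasoning: By Euler's formula e^(i(x+y)) = e^(ix)·e^(iy) = (cos x + i·sin x)(cos y + i·sin y). The real part of the left side is cos(x+y); the real part of the product is cos(x)cos(y) - sin(x)sin(y) (since i·i = -1).
So the two sides agree for all real values of x and y for which both sides are defined.

Conclusion: Yes, this is an identity.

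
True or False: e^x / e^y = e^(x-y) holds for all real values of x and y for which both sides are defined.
True.

Claim: e^x / e^y = e^(x-y).
Reasoning: 1/e^y = e^(-y), so e^x / e^y = e^x · e^(-y) = e^(x + (-y)) = e^(x-y) by the product rule for exponents.
So the two sides agree for all real values of x and y for which both sides are defined.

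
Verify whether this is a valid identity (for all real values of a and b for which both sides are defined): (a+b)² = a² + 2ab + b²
Claim: (a+b)² = a² + 2ab + b².
Reasoning: Expand: (a+b)² = (a+b)(a+b) = a·a + a·b + b·a + b·b = a² + 2ab + b².
So the two sides agree for all real values of a and b for which both sides are defined.

Conclusion: Yes, this is an identity.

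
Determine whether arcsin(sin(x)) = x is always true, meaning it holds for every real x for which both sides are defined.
Claim: arcsin(sin(x)) = x.
Test a specific point where both sides are defined: x = 2π/3.
LHS = arcsin(sin(x)) ≈ 1.0472
RHS = x ≈ 2.0944
Since 1.0472 ≠ 2.0944, the equation fails at this point, so it cannot hold for every real x for which both sides are defined.
arcsin only returns values in [-π/2, π/2], so arcsin(sin(x)) = x holds only for x in that interval, not for all real x.

Conclusion: No, this is NOT an identity.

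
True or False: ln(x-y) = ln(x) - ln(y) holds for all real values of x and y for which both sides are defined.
Claim: ln(x-y) = ln(x) - ln(y).
Test a specific point where both sides are defined: x = 3/2, y = 1.
LHS = ln(x-y) ≈ -0.6931
RHS = ln(x) - ln(y) ≈ 0.4055
Since -0.6931 ≠ 0.4055, the equation fails at this point, so it cannot hold for all real values of x and y for which both sides are defined.
ln(x) - ln(y) = ln(x/y), not ln(x-y).

Conclusion: False.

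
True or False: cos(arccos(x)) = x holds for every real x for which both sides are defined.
True.

Claim: cos(arccos(x)) = x.
Reasoning: For -1 ≤ x ≤ 1 (where arccos is defined), arccos(x) is by definition an angle whose cosine equals x. Taking the cosine of that angle returns x. (Note the other order, arccos(cos x) = x, is NOT an identity.)
So the two sides agree for every real x for which both sides are defined.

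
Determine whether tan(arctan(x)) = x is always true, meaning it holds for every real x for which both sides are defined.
Claim: tan(arctan(x)) = x.
Reasoning: For every real x, arctan(x) is by definition the angle in (-π/2, π/2) whose tangent equals x. Taking the tangent of that angle returns x.
So the two sides agree for every real x for which both sides are defined.

Conclusion: Yes, this is an identity.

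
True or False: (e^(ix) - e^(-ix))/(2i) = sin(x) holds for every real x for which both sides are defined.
Claim: (e^(ix) - e^(-ix))/(2i) = sin(x).
Reasoning: By Euler's formula e^(ix) = cos(x) + i·sin(x) and e^(-ix) = cos(x) - i·sin(x). Subtracting cancels the cosine terms: e^(ix) - e^(-ix) = 2i·sin(x); divide by 2i.
So the two sides agree for every real x for which both sides are defined.

Conclusion: True.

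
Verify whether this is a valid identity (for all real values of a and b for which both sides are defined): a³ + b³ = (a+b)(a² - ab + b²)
Claim: a³ + b³ = (a+b)(a² - ab + b²).
Reasoning: Expand the right side: (a+b)(a² - ab + b²) = a³ - a²b + ab² + a²b - ab² + b³ = a³ + b³ (the middle terms cancel in pairs).
So the two sides agree for all real values of a and b for which both sides are defined.

Conclusion: Yes, this is an identity.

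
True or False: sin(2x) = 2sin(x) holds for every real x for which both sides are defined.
Claim: sin(2x) = 2sin(x).
Test a specific point where both sides are defined: x = -π/6.
LHS = sin(2x) ≈ -0.8660
RHS = 2sin(x) ≈ -1.0000
Since -0.8660 ≠ -1.0000, the equation fails at this point, so it cannot hold for every real x for which both sides are defined.
The correct double-angle formula is sin(2x) = 2sin(x)cos(x).

Conclusion: False.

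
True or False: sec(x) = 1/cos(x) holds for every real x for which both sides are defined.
True.

Claim: sec(x) = 1/cos(x).
Reasoning: sec(x) is by definition the reciprocal of cos(x), wherever cos(x) ≠ 0.
So the two sides agree for every real x for which both sides are defined.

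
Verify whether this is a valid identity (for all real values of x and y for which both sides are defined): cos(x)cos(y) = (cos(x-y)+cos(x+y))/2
Claim: cos(x)cos(y) = (cos(x-y)+cos(x+y))/2.
Reasoning: cos(x-y) = cos(x)cos(y) + sin(x)sin(y) and cos(x+y) = cos(x)cos(y) - sin(x)sin(y). Adding, cos(x-y) + cos(x+y) = 2cos(x)cos(y); divide by 2.
So the two sides agree for all real values of x and y for which both sides are defined.

Conclusion: Yes, this is an identity.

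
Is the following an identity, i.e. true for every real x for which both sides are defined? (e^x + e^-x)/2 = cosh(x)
Yes, this is an identity.

Claim: (e^x + e^-x)/2 = cosh(x).
Reasoning: This is exactly the definition of the hyperbolic cosine: cosh(x) := (e^x + e^-x)/2.
So the two sides agree for every real x for which both sides are defined.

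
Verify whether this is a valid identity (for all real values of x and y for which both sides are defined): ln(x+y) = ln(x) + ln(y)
No, this is NOT an identity.

Claim: ln(x+y) = ln(x) + ln(y).
Test a specific point where both sides are defined: x = 2, y = 3/2.
LHS = ln(x+y) ≈ 1.2528
RHS = ln(x) + ln(y) ≈ 1.0986
Since 1.2528 ≠ 1.0986, the equation fails at this point, so it cannot hold for all real values of x and y for which both sides are defined.
ln(x) + ln(y) = ln(xy), not ln(x+y).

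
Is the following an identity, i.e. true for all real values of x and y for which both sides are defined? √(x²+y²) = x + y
No, this is NOT an identity.

Claim: √(x²+y²) = x + y.
Test a specific point where both sides are defined: x = 1, y = 1.
LHS = √(x²+y²) ≈ 1.4142
RHS = x + y ≈ 2.0000
Since 1.4142 ≠ 2.0000, the equation fails at this point, so it cannot hold for all real values of x and y for which both sides are defined.
(x+y)² = x² + 2xy + y², not x² + y², so the square root does not split this way.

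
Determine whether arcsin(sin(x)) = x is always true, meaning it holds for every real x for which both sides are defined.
Claim: arcsin(sin(x)) = x.
Test a specific point where both sides are defined: x = 3π/4.
LHS = arcsin(sin(x)) ≈ 0.7854
RHS = x ≈ 2.3562
Since 0.7854 ≠ 2.3562, the equation fails at this point, so it cannot hold for every real x for which both sides are defined.
arcsin only returns values in [-π/2, π/2], so arcsin(sin(x)) = x holds only for x in that interval, not for all real x.

Conclusion: No, this is NOT an identity.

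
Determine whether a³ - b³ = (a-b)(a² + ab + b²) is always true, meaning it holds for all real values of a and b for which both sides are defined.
Claim: a³ - b³ = (a-b)(a² + ab + b²).
Reasoning: Expand the right side: (a-b)(a² + ab + b²) = a³ + a²b + ab² - a²b - ab² - b³ = a³ - b³ (the middle terms cancel in pairs).
So the two sides agree for all real values of a and b for which both sides are defined.

Conclusion: Yes, this is an identity.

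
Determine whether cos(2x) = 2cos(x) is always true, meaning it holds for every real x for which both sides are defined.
Claim: cos(2x) = 2cos(x).
Test a specific point where both sides are defined: x = π/3.
LHS = cos(2x) ≈ -0.5000
RHS = 2cos(x) ≈ 1.0000
Since -0.5000 ≠ 1.0000, the equation fails at this point, so it cannot hold for every real x for which both sides are defined.
The correct double-angle formula is cos(2x) = cos²x - sin²x.

Conclusion: No, this is NOT an identity.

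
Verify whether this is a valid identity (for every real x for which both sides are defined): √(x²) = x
Claim: √(x²) = x.
Test a specific point where both sides are defined: x = -2.
LHS = √(x²) ≈ 2.0000
RHS = x ≈ -2.0000
Since 2.0000 ≠ -2.0000, the equation fails at this point, so it cannot hold for every real x for which both sides are defined.
√(x²) = |x|, which differs from x whenever x < 0 (both sides are defined for every real x).

Conclusion: No, this is NOT an identity.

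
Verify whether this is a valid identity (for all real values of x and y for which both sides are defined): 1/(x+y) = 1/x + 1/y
No, this is NOT an identity.

Claim: 1/(x+y) = 1/x + 1/y.
Test a specific point where both sides are defined: x = 1/2, y = -2.
LHS = 1/(x+y) ≈ -0.6667
RHS = 1/x + 1/y ≈ 1.5000
Since -0.6667 ≠ 1.5000, the equation fails at this point, so it cannot hold for all real values of x and y for which both sides are defined.
1/x + 1/y = (x+y)/(xy), which is not 1/(x+y).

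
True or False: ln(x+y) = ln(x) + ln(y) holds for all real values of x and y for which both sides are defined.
False.

Claim: ln(x+y) = ln(x) + ln(y).
Test a specific point where both sides are defined: x = 1/2, y = 1.
LHS = ln(x+y) ≈ 0.4055
RHS = ln(x) + ln(y) ≈ -0.6931
Since 0.4055 ≠ -0.6931, the equation fails at this point, so it cannot hold for all real values of x and y for which both sides are defined.
ln(x) + ln(y) = ln(xy), not ln(x+y).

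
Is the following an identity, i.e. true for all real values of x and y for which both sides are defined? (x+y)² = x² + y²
Claim: (x+y)² = x² + y².
Test a specific point where both sides are defined: x = 3/2, y = 3/2.
LHS = (x+y)² ≈ 9.0000
RHS = x² + y² ≈ 4.5000
Since 9.0000 ≠ 4.5000, the equation fails at this point, so it cannot hold for all real values of x and y for which both sides are defined.
The correct expansion is (x+y)² = x² + 2xy + y²; the cross term 2xy is missing.

Conclusion: No, this is NOT an identity.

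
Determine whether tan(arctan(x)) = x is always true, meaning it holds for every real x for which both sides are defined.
Claim: tan(arctan(x)) = x.
Reasoning: For every real x, arctan(x) is by definition the angle in (-π/2, π/2) whose tangent equals x. Taking the tangent of that angle returns x.
So the two sides agree for every real x for which both sides are defined.

Conclusion: Yes, this is an identity.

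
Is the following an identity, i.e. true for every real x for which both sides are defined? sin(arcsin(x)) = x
Yes, this is an identity.

Claim: sin(arcsin(x)) = x.
Reasoning: For -1 ≤ x ≤ 1 (where arcsin is defined), arcsin(x) is by definition an angle whose sine equals x. Taking the sine of that angle returns x. (Note the other order, arcsin(sin x) = x, is NOT an identity.)
So the two sides agree for every real x for which both sides are defined.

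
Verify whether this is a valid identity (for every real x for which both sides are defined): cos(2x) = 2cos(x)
Claim: cos(2x) = 2cos(x).
Test a specific point where both sides are defined: x = π/3.
LHS = cos(2x) ≈ -0.5000
RHS = 2cos(x) ≈ 1.0000
Since -0.5000 ≠ 1.0000, the equation fails at this point, so it cannot hold for every real x for which both sides are defined.
The correct double-angle formula is cos(2x) = cos²x - sin²x.

Conclusion: No, this is NOT an identity.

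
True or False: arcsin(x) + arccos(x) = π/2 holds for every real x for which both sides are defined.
True.

Claim: arcsin(x) + arccos(x) = π/2.
Reasoning: Both sides are defined for -1 ≤ x ≤ 1. Let θ = arcsin(x), so sin θ = x and θ ∈ [-π/2, π/2]. Then cos(π/2 - θ) = sin θ = x and π/2 - θ ∈ [0, π], which is exactly the range of arccos, so arccos(x) = π/2 - θ. Adding: arcsin(x) + arccos(x) = θ + (π/2 - θ) = π/2.
So the two sides agree for every real x for which both sides are defined.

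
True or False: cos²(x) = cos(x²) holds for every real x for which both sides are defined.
Claim: cos²(x) = cos(x²).
Test a specific point where both sides are defined: x = π/4.
LHS = cos²(x) ≈ 0.5000
RHS = cos(x²) ≈ 0.8157
Since 0.5000 ≠ 0.8157, the equation fails at this point, so it cannot hold for every real x for which both sides are defined.
cos²(x) means (cos x)², squaring the output; cos(x²) squares the input. These are different functions.

Conclusion: False.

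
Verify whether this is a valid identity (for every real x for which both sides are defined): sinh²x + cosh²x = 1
Claim: sinh²x + cosh²x = 1.
Test a specific point where both sides are defined: x = 4.
LHS = sinh²x + cosh²x ≈ 1490.4792
RHS = 1 ≈ 1.0000
Since 1490.4792 ≠ 1.0000, the equation fails at this point, so it cannot hold for every real x for which both sides are defined.
The correct hyperbolic identity is cosh²x - sinh²x = 1 (a difference); the sum sinh²x + cosh²x equals cosh(2x).

Conclusion: No, this is NOT an identity.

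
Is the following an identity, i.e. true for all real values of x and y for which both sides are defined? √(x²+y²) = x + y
Claim: √(x²+y²) = x + y.
Test a specific point where both sides are defined: x = 3/2, y = 3.
LHS = √(x²+y²) ≈ 3.3541
RHS = x + y ≈ 4.5000
Since 3.3541 ≠ 4.5000, the equation fails at this point, so it cannot hold for all real values of x and y for which both sides are defined.
(x+y)² = x² + 2xy + y², not x² + y², so the square root does not split this way.

Conclusion: No, this is NOT an identity.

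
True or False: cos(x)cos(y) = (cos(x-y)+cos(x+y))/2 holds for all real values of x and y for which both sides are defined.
True.

Claim: cos(x)cos(y) = (cos(x-y)+cos(x+y))/2.
Reasoning: cos(x-y) = cos(x)cos(y) + sin(x)sin(y) and cos(x+y) = cos(x)cos(y) - sin(x)sin(y). Adding, cos(x-y) + cos(x+y) = 2cos(x)cos(y); divide by 2.
So the two sides agree for all real values of x and y for which both sides are defined.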